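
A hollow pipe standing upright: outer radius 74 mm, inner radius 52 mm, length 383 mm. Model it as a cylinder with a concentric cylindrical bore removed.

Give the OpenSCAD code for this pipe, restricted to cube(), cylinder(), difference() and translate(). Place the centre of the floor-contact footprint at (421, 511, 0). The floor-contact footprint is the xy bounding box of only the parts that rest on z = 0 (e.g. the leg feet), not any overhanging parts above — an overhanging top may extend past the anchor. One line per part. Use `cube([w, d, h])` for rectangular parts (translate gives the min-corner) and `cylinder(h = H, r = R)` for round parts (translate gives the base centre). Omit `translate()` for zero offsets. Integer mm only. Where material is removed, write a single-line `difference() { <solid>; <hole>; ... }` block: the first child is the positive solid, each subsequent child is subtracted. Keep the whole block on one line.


difference() { translate([421, 511, 0]) cylinder(h = 383, r = 74); translate([421, 511, 0]) cylinder(h = 383, r = 52); }


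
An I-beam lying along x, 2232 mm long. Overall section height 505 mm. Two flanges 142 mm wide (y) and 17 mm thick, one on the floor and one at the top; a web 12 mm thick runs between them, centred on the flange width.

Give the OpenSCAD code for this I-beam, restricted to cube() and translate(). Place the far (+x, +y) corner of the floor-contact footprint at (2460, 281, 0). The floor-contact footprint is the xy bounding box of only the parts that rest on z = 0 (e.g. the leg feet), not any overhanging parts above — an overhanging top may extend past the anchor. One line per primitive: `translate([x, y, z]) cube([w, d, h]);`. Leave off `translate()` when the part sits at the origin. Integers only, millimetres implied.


translate([228, 139, 0]) cube([2232, 142, 17]);
translate([228, 204, 17]) cube([2232, 12, 471]);
translate([228, 139, 488]) cube([2232, 142, 17]);


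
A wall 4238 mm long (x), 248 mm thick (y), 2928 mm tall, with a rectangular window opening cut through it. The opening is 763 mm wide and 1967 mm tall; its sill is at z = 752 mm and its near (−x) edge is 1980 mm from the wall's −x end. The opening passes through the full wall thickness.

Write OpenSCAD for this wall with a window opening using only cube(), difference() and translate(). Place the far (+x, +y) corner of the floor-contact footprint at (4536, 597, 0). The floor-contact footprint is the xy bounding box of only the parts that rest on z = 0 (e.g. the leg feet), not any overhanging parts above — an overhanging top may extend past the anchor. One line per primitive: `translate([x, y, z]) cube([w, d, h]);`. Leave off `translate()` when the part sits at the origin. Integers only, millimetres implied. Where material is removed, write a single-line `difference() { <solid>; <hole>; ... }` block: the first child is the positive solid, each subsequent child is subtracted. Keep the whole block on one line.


difference() { translate([298, 349, 0]) cube([4238, 248, 2928]); translate([2278, 349, 752]) cube([763, 248, 1967]); }


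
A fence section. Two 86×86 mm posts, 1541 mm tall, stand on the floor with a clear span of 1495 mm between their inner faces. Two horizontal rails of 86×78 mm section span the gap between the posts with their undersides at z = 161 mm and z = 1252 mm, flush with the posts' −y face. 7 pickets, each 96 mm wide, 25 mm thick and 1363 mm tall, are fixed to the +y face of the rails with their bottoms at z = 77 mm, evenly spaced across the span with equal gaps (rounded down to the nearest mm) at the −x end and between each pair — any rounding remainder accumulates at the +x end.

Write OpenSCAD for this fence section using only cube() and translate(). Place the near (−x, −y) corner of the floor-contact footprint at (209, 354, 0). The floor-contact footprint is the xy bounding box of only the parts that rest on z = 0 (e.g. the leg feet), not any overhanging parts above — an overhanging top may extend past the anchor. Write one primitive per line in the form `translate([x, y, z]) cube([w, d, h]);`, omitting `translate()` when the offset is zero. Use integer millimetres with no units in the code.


translate([209, 354, 0]) cube([86, 86, 1541]);
translate([1790, 354, 0]) cube([86, 86, 1541]);
translate([295, 354, 161]) cube([1495, 86, 78]);
translate([295, 354, 1252]) cube([1495, 86, 78]);
translate([397, 440, 77]) cube([96, 25, 1363]);
translate([595, 440, 77]) cube([96, 25, 1363]);
translate([793, 440, 77]) cube([96, 25, 1363]);
translate([991, 440, 77]) cube([96, 25, 1363]);
translate([1189, 440, 77]) cube([96, 25, 1363]);
translate([1387, 440, 77]) cube([96, 25, 1363]);
translate([1585, 440, 77]) cube([96, 25, 1363]);


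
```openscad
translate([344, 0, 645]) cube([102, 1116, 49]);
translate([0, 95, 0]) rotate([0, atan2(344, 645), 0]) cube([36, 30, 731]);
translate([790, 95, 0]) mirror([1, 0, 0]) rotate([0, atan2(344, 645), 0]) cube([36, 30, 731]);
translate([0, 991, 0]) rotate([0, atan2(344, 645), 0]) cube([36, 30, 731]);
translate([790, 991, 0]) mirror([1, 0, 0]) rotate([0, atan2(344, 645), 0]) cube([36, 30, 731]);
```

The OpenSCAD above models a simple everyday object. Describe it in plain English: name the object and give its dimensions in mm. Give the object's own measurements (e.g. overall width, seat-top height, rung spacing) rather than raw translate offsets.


A sawhorse. A 102×1116×49 mm beam (x, y, z) sits on two A-frame leg pairs. Each pair is two raked legs of 36×30 mm section (30 mm along y) splaying symmetrically in x. Each leg rises 645 mm vertically over 344 mm of horizontal reach and is 731 mm long along its own axis. Every leg's outer bottom edge rests on the floor and its outer top edge meets a bottom edge of the beam — the left legs (tilting toward +x) meet the beam's −x bottom edge, the right legs (their mirror images, tilting toward −x) meet its +x bottom edge — so the leg tops tuck under the beam, the beam's underside is 645 mm above the floor, and the feet are 790 mm apart outside-to-outside with the beam centred between them. The two leg pairs are set in 95 mm from either end of the beam.


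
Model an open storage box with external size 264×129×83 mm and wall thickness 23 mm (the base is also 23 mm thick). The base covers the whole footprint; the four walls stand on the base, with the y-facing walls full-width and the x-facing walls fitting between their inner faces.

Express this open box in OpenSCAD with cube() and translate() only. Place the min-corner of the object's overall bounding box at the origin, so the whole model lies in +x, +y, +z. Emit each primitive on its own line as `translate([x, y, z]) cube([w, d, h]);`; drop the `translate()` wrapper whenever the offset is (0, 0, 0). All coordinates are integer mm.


cube([264, 129, 23]);
translate([0, 0, 23]) cube([264, 23, 60]);
translate([0, 106, 23]) cube([264, 23, 60]);
translate([0, 23, 23]) cube([23, 83, 60]);
translate([241, 23, 23]) cube([23, 83, 60]);


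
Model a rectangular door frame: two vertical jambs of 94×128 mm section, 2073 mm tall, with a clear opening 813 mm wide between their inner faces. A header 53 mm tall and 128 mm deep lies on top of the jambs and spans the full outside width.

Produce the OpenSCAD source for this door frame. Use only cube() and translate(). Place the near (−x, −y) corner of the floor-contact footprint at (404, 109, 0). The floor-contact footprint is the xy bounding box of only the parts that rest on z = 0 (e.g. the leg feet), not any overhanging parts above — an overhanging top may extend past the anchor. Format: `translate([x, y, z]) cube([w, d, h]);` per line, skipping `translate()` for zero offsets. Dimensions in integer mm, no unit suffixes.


translate([404, 109, 0]) cube([94, 128, 2073]);
translate([1311, 109, 0]) cube([94, 128, 2073]);
translate([404, 109, 2073]) cube([1001, 128, 53]);


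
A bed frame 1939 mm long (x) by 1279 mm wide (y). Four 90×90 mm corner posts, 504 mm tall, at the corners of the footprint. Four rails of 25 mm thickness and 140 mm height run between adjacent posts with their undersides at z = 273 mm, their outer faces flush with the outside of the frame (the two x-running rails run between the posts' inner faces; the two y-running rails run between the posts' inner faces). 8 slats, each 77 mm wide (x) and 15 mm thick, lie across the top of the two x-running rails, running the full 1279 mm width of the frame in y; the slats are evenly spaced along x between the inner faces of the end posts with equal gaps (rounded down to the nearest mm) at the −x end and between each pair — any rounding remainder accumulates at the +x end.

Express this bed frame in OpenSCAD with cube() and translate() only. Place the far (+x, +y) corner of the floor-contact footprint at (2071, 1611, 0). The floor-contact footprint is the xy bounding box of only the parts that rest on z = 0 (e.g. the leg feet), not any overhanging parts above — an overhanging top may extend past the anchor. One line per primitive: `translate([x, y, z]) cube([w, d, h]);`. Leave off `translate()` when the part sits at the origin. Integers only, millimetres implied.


translate([132, 332, 0]) cube([90, 90, 504]);
translate([132, 1521, 0]) cube([90, 90, 504]);
translate([1981, 332, 0]) cube([90, 90, 504]);
translate([1981, 1521, 0]) cube([90, 90, 504]);
translate([222, 332, 273]) cube([1759, 25, 140]);
translate([222, 1586, 273]) cube([1759, 25, 140]);
translate([132, 422, 273]) cube([25, 1099, 140]);
translate([2046, 422, 273]) cube([25, 1099, 140]);
translate([349, 332, 413]) cube([77, 1279, 15]);
translate([553, 332, 413]) cube([77, 1279, 15]);
translate([757, 332, 413]) cube([77, 1279, 15]);
translate([961, 332, 413]) cube([77, 1279, 15]);
translate([1165, 332, 413]) cube([77, 1279, 15]);
translate([1369, 332, 413]) cube([77, 1279, 15]);
translate([1573, 332, 413]) cube([77, 1279, 15]);
translate([1777, 332, 413]) cube([77, 1279, 15]);


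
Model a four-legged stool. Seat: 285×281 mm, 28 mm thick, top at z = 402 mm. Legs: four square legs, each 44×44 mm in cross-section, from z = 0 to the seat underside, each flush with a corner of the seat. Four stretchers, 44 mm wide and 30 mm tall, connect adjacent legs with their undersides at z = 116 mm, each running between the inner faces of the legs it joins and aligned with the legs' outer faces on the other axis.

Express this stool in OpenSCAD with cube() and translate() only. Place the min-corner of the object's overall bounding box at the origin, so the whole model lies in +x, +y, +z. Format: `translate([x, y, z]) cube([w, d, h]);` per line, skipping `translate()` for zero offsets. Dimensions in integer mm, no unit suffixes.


// leg_h = 402 - 28 = 374
// stretcher span = 285 - 2*44 = 197
translate([0, 0, 374]) cube([285, 281, 28]);
cube([44, 44, 374]);
translate([241, 0, 0]) cube([44, 44, 374]);
translate([0, 237, 0]) cube([44, 44, 374]);
translate([241, 237, 0]) cube([44, 44, 374]);
translate([44, 0, 116]) cube([197, 44, 30]);
translate([44, 237, 116]) cube([197, 44, 30]);
translate([0, 44, 116]) cube([44, 193, 30]);
translate([241, 44, 116]) cube([44, 193, 30]);


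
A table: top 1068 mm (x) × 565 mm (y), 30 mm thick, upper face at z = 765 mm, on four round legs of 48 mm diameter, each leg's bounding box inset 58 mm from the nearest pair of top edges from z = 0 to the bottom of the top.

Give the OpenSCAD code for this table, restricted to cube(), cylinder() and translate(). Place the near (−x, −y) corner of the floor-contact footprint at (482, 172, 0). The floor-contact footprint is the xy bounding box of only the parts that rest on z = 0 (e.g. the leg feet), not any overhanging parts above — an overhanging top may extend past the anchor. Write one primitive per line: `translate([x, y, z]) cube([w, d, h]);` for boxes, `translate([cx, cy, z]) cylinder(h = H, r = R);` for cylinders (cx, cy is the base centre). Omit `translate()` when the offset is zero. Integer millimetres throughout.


translate([424, 114, 735]) cube([1068, 565, 30]);
translate([506, 196, 0]) cylinder(h = 735, r = 24);
translate([1410, 196, 0]) cylinder(h = 735, r = 24);
translate([506, 597, 0]) cylinder(h = 735, r = 24);
translate([1410, 597, 0]) cylinder(h = 735, r = 24);


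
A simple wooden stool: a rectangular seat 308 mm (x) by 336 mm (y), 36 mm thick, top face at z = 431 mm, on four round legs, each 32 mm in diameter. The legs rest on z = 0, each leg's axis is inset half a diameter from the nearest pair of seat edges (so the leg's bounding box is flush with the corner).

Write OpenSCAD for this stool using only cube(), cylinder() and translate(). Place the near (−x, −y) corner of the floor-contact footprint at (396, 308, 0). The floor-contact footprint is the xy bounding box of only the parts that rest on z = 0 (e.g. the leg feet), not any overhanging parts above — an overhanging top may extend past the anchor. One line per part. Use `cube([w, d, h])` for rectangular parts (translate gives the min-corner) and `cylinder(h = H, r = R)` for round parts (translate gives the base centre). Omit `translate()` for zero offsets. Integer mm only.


translate([396, 308, 395]) cube([308, 336, 36]);
translate([412, 324, 0]) cylinder(h = 395, r = 16);
translate([688, 324, 0]) cylinder(h = 395, r = 16);
translate([412, 628, 0]) cylinder(h = 395, r = 16);
translate([688, 628, 0]) cylinder(h = 395, r = 16);


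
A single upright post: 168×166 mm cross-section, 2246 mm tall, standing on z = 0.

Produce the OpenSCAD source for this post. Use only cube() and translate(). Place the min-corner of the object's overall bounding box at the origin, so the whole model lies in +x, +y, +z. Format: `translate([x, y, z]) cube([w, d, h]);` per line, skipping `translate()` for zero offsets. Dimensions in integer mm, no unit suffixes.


cube([168, 166, 2246]);


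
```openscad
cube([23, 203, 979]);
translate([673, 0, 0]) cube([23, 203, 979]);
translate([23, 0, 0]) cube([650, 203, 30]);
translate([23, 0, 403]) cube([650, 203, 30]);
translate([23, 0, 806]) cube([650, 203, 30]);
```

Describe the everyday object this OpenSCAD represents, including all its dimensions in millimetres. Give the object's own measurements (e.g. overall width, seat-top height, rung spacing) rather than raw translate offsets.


An open bookshelf. Two side panels, each 23 mm thick, 203 mm deep and 979 mm tall, stand 696 mm apart (outside-to-outside). Between them sit 3 shelves, each 30 mm thick and 203 mm deep, spanning the full gap between the sides. The bottom shelf rests on the floor (its underside at z = 0) and the clear gap between one shelf's top and the next shelf's underside is 373 mm.


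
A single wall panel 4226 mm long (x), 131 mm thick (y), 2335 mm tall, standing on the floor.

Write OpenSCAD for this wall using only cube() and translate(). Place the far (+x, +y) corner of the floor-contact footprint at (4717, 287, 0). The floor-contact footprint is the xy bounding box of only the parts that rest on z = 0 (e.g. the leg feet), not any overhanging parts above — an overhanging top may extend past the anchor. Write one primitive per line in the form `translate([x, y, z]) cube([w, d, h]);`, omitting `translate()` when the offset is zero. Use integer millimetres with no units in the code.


translate([491, 156, 0]) cube([4226, 131, 2335]);


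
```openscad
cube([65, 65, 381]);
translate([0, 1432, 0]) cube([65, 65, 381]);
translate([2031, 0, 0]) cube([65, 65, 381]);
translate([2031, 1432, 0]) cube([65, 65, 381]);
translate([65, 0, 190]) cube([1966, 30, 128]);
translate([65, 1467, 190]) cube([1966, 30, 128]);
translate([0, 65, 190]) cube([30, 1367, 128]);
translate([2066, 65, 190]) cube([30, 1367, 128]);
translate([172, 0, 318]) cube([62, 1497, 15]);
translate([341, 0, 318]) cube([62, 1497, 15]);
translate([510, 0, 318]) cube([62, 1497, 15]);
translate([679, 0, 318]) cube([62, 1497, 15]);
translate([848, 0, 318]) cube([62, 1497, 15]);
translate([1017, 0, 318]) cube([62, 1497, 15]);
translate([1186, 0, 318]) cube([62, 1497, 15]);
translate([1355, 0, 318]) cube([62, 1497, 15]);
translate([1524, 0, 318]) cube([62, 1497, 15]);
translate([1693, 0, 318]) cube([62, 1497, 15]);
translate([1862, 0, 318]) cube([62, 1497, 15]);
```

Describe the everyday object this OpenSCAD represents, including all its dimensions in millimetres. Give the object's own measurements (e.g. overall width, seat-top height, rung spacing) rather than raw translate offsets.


A bed frame 2096 mm long (x) by 1497 mm wide (y). Four 65×65 mm corner posts, 381 mm tall, at the corners of the footprint. Four rails of 30 mm thickness and 128 mm height run between adjacent posts with their undersides at z = 190 mm, their outer faces flush with the outside of the frame (the two x-running rails run between the posts' inner faces; the two y-running rails run between the posts' inner faces). 11 slats, each 62 mm wide (x) and 15 mm thick, lie across the top of the two x-running rails, running the full 1497 mm width of the frame in y; along x they sit between the end posts with a 107 mm gap after the −x posts and between neighbouring slats and before the +x posts.


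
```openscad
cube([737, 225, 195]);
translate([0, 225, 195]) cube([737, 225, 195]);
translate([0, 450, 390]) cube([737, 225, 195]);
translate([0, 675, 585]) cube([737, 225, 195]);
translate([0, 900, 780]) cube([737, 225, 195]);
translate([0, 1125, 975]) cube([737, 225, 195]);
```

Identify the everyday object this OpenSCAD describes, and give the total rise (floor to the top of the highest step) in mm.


A staircase. The total rise is 1170 mm.

6 identical blocks, each offset up and back from the previous — a staircase. Each step is 195 mm tall and there are 6 of them, so the total rise is 6 × 195 = 1170 mm.


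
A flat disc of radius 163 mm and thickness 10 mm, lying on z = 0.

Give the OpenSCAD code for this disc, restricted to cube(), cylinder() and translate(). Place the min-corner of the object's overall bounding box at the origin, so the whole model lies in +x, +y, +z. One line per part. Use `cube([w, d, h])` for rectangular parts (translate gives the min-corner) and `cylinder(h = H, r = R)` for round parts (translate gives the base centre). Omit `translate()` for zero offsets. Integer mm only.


translate([163, 163, 0]) cylinder(h = 10, r = 163);


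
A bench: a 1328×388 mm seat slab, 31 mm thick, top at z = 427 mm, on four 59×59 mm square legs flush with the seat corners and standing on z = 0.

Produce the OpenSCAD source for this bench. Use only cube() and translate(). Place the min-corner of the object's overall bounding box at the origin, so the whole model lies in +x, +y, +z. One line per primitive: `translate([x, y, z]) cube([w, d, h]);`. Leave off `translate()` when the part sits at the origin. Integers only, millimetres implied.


translate([0, 0, 396]) cube([1328, 388, 31]);
cube([59, 59, 396]);
translate([0, 329, 0]) cube([59, 59, 396]);
translate([1269, 0, 0]) cube([59, 59, 396]);
translate([1269, 329, 0]) cube([59, 59, 396]);


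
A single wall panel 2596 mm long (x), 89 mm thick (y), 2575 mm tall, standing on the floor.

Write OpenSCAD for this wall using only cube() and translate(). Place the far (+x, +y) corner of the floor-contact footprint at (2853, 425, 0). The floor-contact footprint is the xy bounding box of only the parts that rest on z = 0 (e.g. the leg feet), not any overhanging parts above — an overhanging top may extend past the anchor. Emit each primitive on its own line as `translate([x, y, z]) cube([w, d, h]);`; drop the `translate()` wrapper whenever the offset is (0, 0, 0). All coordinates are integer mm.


translate([257, 336, 0]) cube([2596, 89, 2575]);


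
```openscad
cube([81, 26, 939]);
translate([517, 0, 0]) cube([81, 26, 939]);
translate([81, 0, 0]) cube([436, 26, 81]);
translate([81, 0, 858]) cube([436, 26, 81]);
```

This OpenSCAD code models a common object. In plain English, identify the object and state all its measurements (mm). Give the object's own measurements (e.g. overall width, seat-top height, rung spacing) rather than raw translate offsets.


A rectangular picture frame lying in the x–z plane (depth along y). The opening is 436 mm wide (x) by 777 mm tall (z), surrounded by a border 81 mm wide on all four sides. The frame is 26 mm deep and is made of two full-height vertical stiles with two horizontal rails fitted between them.


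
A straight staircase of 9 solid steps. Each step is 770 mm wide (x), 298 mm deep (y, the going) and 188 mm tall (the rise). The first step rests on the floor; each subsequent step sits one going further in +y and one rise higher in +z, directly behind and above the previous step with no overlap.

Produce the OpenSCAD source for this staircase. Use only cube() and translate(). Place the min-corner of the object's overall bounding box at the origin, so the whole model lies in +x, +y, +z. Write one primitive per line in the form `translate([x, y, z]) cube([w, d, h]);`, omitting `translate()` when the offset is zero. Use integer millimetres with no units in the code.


cube([770, 298, 188]);
translate([0, 298, 188]) cube([770, 298, 188]);
translate([0, 596, 376]) cube([770, 298, 188]);
translate([0, 894, 564]) cube([770, 298, 188]);
translate([0, 1192, 752]) cube([770, 298, 188]);
translate([0, 1490, 940]) cube([770, 298, 188]);
translate([0, 1788, 1128]) cube([770, 298, 188]);
translate([0, 2086, 1316]) cube([770, 298, 188]);
translate([0, 2384, 1504]) cube([770, 298, 188]);


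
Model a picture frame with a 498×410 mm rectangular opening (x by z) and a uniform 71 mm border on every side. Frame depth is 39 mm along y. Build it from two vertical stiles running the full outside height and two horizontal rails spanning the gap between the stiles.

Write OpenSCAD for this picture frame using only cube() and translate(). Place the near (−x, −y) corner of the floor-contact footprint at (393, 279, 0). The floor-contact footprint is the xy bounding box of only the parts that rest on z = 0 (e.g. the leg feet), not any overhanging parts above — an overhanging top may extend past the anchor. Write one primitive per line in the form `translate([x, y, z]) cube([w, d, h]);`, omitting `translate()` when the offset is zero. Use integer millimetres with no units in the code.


translate([393, 279, 0]) cube([71, 39, 552]);
translate([962, 279, 0]) cube([71, 39, 552]);
translate([464, 279, 0]) cube([498, 39, 71]);
translate([464, 279, 481]) cube([498, 39, 71]);


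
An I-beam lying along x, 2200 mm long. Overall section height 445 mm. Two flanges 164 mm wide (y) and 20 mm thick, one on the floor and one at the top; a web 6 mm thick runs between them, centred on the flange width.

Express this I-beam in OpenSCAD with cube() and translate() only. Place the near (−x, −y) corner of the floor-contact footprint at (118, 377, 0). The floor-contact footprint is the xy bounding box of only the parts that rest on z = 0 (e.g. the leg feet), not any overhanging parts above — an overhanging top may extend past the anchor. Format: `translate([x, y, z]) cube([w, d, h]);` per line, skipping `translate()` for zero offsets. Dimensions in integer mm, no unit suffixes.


translate([118, 377, 0]) cube([2200, 164, 20]);
translate([118, 456, 20]) cube([2200, 6, 405]);
translate([118, 377, 425]) cube([2200, 164, 20]);


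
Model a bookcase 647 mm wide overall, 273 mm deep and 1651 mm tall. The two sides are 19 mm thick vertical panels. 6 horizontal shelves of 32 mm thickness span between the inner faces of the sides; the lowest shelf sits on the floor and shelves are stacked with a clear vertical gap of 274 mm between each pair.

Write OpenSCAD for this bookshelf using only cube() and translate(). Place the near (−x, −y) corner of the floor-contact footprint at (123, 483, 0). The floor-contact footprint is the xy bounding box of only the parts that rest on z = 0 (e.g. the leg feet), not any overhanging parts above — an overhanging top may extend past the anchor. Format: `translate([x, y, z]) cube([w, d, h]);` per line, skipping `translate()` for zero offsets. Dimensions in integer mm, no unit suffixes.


translate([123, 483, 0]) cube([19, 273, 1651]);
translate([751, 483, 0]) cube([19, 273, 1651]);
translate([142, 483, 0]) cube([609, 273, 32]);
translate([142, 483, 306]) cube([609, 273, 32]);
translate([142, 483, 612]) cube([609, 273, 32]);
translate([142, 483, 918]) cube([609, 273, 32]);
translate([142, 483, 1224]) cube([609, 273, 32]);
translate([142, 483, 1530]) cube([609, 273, 32]);


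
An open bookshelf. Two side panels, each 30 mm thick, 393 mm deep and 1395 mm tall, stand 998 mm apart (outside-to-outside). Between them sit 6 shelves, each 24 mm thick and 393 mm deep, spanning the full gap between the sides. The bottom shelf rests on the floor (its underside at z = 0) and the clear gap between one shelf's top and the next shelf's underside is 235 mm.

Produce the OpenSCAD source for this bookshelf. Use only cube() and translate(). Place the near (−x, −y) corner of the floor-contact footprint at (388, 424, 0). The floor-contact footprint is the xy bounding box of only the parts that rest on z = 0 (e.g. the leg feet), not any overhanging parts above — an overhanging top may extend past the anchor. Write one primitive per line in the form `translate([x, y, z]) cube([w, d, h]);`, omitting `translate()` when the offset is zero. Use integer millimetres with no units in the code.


translate([388, 424, 0]) cube([30, 393, 1395]);
translate([1356, 424, 0]) cube([30, 393, 1395]);
translate([418, 424, 0]) cube([938, 393, 24]);
translate([418, 424, 259]) cube([938, 393, 24]);
translate([418, 424, 518]) cube([938, 393, 24]);
translate([418, 424, 777]) cube([938, 393, 24]);
translate([418, 424, 1036]) cube([938, 393, 24]);
translate([418, 424, 1295]) cube([938, 393, 24]);


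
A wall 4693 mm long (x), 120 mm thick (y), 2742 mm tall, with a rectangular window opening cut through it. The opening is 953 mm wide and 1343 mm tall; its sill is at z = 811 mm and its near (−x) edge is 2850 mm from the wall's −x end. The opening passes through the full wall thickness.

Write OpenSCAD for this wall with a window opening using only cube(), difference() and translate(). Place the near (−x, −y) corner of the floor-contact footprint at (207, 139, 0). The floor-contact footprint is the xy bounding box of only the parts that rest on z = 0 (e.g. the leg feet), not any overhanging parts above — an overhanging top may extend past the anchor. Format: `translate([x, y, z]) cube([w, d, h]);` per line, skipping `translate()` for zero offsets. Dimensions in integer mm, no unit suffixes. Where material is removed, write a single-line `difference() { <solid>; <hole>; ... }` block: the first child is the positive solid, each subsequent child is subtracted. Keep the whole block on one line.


difference() { translate([207, 139, 0]) cube([4693, 120, 2742]); translate([3057, 139, 811]) cube([953, 120, 1343]); }


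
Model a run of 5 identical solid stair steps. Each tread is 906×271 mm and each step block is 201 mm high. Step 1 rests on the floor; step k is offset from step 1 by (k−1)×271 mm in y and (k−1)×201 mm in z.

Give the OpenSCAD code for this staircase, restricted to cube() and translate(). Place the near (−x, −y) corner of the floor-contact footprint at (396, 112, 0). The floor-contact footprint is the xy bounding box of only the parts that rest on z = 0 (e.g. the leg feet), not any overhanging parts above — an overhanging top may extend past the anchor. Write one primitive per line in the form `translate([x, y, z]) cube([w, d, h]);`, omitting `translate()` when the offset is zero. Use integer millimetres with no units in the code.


translate([396, 112, 0]) cube([906, 271, 201]);
translate([396, 383, 201]) cube([906, 271, 201]);
translate([396, 654, 402]) cube([906, 271, 201]);
translate([396, 925, 603]) cube([906, 271, 201]);
translate([396, 1196, 804]) cube([906, 271, 201]);


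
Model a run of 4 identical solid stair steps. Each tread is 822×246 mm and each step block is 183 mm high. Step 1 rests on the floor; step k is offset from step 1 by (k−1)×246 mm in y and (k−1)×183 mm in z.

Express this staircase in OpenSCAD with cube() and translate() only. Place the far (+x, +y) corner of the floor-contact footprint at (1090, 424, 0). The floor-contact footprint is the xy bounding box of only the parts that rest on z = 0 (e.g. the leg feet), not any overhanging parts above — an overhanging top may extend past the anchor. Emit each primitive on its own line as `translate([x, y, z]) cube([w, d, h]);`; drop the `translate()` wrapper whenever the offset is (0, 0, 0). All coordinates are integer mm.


translate([268, 178, 0]) cube([822, 246, 183]);
translate([268, 424, 183]) cube([822, 246, 183]);
translate([268, 670, 366]) cube([822, 246, 183]);
translate([268, 916, 549]) cube([822, 246, 183]);


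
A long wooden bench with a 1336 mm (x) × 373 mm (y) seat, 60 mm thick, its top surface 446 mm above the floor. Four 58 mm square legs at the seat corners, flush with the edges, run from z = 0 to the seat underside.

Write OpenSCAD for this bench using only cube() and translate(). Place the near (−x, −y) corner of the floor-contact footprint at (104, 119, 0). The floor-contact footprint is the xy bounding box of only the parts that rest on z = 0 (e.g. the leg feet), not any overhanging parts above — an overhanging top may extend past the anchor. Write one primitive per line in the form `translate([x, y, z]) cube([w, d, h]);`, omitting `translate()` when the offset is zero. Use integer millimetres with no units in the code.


translate([104, 119, 386]) cube([1336, 373, 60]);
translate([104, 119, 0]) cube([58, 58, 386]);
translate([104, 434, 0]) cube([58, 58, 386]);
translate([1382, 119, 0]) cube([58, 58, 386]);
translate([1382, 434, 0]) cube([58, 58, 386]);


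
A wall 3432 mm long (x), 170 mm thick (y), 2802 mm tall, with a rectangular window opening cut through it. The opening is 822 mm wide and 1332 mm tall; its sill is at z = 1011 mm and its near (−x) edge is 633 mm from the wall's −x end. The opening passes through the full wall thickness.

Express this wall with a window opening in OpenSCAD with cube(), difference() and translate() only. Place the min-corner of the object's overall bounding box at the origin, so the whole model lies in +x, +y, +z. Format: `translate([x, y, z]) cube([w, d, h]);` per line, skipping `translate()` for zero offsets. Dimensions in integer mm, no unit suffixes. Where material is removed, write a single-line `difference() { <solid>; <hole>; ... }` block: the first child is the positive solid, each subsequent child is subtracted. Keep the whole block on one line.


difference() { cube([3432, 170, 2802]); translate([633, 0, 1011]) cube([822, 170, 1332]); }


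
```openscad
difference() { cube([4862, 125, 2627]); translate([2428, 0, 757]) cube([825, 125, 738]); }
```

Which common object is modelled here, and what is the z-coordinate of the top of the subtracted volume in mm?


A wall with a window opening. The window head height is 1495 mm.

A wall with a rectangular opening subtracted — a window. Sill at z = 757, opening 738 mm tall, so the head is at 757 + 738 = 1495 mm.


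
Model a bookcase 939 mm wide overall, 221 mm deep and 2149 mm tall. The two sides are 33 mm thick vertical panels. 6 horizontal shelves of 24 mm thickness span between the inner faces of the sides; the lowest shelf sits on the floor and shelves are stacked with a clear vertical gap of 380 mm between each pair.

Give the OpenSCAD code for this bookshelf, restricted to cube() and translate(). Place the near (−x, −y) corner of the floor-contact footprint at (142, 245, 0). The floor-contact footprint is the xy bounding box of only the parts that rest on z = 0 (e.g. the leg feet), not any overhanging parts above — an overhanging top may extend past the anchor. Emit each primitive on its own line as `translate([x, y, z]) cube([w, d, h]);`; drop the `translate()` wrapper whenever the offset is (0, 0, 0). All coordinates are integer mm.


translate([142, 245, 0]) cube([33, 221, 2149]);
translate([1048, 245, 0]) cube([33, 221, 2149]);
translate([175, 245, 0]) cube([873, 221, 24]);
translate([175, 245, 404]) cube([873, 221, 24]);
translate([175, 245, 808]) cube([873, 221, 24]);
translate([175, 245, 1212]) cube([873, 221, 24]);
translate([175, 245, 1616]) cube([873, 221, 24]);
translate([175, 245, 2020]) cube([873, 221, 24]);


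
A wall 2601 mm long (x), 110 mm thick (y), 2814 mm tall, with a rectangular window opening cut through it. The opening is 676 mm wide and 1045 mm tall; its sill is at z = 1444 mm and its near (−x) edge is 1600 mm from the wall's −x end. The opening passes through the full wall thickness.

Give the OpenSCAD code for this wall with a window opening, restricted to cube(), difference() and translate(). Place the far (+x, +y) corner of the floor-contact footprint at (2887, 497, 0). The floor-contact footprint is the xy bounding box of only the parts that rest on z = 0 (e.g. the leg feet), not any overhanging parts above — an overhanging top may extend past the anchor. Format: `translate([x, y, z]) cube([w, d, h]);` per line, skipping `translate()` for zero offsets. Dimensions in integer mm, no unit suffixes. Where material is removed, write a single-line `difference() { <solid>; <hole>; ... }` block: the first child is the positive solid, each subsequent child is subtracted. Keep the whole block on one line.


difference() { translate([286, 387, 0]) cube([2601, 110, 2814]); translate([1886, 387, 1444]) cube([676, 110, 1045]); }


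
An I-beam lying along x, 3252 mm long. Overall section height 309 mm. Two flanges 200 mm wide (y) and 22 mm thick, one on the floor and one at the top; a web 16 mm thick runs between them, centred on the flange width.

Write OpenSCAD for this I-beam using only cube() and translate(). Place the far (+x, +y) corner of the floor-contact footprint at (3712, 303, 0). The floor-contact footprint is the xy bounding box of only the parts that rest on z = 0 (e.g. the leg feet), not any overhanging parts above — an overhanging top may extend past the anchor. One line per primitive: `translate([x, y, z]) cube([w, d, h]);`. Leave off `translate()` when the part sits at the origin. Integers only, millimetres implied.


translate([460, 103, 0]) cube([3252, 200, 22]);
translate([460, 195, 22]) cube([3252, 16, 265]);
translate([460, 103, 287]) cube([3252, 200, 22]);


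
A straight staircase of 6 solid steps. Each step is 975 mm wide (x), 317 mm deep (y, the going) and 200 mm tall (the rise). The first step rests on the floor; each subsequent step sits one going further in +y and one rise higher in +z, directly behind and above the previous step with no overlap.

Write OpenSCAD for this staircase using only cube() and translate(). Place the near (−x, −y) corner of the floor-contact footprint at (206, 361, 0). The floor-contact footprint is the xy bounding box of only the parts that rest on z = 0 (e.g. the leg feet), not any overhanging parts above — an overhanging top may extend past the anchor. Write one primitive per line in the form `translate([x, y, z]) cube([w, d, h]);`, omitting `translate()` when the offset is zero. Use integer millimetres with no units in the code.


translate([206, 361, 0]) cube([975, 317, 200]);
translate([206, 678, 200]) cube([975, 317, 200]);
translate([206, 995, 400]) cube([975, 317, 200]);
translate([206, 1312, 600]) cube([975, 317, 200]);
translate([206, 1629, 800]) cube([975, 317, 200]);
translate([206, 1946, 1000]) cube([975, 317, 200]);


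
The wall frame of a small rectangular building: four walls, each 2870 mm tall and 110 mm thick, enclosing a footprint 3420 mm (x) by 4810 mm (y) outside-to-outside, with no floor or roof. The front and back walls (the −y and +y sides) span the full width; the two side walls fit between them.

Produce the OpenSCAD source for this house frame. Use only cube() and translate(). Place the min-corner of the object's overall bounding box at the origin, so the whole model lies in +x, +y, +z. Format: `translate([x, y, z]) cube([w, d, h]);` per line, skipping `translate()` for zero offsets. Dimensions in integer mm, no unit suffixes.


cube([3420, 110, 2870]);
translate([0, 4700, 0]) cube([3420, 110, 2870]);
translate([0, 110, 0]) cube([110, 4590, 2870]);
translate([3310, 110, 0]) cube([110, 4590, 2870]);


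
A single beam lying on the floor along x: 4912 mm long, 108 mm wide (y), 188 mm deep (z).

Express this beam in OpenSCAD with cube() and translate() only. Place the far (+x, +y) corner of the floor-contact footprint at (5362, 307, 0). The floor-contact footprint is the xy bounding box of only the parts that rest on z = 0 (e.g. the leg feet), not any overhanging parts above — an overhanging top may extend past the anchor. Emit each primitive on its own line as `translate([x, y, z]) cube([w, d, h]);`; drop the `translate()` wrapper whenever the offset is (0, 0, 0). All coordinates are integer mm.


translate([450, 199, 0]) cube([4912, 108, 188]);


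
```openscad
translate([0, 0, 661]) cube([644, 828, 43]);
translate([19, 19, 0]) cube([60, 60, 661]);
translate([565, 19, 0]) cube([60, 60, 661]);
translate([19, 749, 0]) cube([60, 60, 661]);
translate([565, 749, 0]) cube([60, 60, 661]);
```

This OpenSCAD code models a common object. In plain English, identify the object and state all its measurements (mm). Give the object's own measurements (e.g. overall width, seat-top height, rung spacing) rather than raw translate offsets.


A table: top 644 mm (x) × 828 mm (y), 43 mm thick, upper face at z = 704 mm, on four 60×60 mm square legs, each inset 19 mm from the nearest pair of top edges from z = 0 to the bottom of the top.


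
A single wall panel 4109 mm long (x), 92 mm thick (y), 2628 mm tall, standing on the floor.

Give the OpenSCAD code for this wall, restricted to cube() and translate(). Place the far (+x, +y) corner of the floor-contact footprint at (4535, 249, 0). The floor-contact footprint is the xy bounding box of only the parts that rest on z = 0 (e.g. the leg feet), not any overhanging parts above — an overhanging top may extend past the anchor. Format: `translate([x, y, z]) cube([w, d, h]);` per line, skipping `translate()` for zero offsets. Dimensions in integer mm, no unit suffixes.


translate([426, 157, 0]) cube([4109, 92, 2628]);


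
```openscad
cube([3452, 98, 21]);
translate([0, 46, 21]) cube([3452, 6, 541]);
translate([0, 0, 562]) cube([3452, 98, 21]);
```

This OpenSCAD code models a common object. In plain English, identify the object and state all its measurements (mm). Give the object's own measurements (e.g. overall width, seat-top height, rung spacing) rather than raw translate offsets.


An I-beam lying along x, 3452 mm long. Overall section height 583 mm. Two flanges 98 mm wide (y) and 21 mm thick, one on the floor and one at the top; a web 6 mm thick runs between them, centred on the flange width.


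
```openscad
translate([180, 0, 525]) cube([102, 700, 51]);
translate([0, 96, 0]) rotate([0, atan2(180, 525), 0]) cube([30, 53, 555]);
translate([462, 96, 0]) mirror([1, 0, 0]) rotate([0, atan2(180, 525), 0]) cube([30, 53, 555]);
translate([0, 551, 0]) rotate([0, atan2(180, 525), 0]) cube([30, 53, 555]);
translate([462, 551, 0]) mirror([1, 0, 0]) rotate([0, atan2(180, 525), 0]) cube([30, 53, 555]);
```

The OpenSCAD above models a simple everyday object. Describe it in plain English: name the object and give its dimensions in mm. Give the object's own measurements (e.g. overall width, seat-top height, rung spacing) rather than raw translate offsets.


A sawhorse. A 102×700×51 mm beam (x, y, z) sits on two A-frame leg pairs. Each pair is two raked legs of 30×53 mm section (53 mm along y) splaying symmetrically in x. Each leg rises 525 mm vertically over 180 mm of horizontal reach and is 555 mm long along its own axis. Every leg's outer bottom edge rests on the floor and its outer top edge meets a bottom edge of the beam — the left legs (tilting toward +x) meet the beam's −x bottom edge, the right legs (their mirror images, tilting toward −x) meet its +x bottom edge — so the leg tops tuck under the beam, the beam's underside is 525 mm above the floor, and the feet are 462 mm apart outside-to-outside with the beam centred between them. The two leg pairs are set in 96 mm from either end of the beam.
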